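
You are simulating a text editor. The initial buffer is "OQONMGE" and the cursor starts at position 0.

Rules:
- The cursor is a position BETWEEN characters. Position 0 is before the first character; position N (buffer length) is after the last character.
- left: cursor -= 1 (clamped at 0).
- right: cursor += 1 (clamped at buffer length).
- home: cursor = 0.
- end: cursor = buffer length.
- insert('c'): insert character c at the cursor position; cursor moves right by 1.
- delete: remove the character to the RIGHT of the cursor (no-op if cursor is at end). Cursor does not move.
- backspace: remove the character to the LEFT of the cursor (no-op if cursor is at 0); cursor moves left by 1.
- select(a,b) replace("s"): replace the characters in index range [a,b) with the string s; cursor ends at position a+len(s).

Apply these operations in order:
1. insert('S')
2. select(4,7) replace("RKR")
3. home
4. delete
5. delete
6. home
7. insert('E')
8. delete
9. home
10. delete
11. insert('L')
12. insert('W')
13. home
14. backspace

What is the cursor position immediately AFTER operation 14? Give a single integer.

After op 1 (insert('S')): buf='SOQONMGE' cursor=1
After op 2 (select(4,7) replace("RKR")): buf='SOQORKRE' cursor=7
After op 3 (home): buf='SOQORKRE' cursor=0
After op 4 (delete): buf='OQORKRE' cursor=0
After op 5 (delete): buf='QORKRE' cursor=0
After op 6 (home): buf='QORKRE' cursor=0
After op 7 (insert('E')): buf='EQORKRE' cursor=1
After op 8 (delete): buf='EORKRE' cursor=1
After op 9 (home): buf='EORKRE' cursor=0
After op 10 (delete): buf='ORKRE' cursor=0
After op 11 (insert('L')): buf='LORKRE' cursor=1
After op 12 (insert('W')): buf='LWORKRE' cursor=2
After op 13 (home): buf='LWORKRE' cursor=0
After op 14 (backspace): buf='LWORKRE' cursor=0

Answer: 0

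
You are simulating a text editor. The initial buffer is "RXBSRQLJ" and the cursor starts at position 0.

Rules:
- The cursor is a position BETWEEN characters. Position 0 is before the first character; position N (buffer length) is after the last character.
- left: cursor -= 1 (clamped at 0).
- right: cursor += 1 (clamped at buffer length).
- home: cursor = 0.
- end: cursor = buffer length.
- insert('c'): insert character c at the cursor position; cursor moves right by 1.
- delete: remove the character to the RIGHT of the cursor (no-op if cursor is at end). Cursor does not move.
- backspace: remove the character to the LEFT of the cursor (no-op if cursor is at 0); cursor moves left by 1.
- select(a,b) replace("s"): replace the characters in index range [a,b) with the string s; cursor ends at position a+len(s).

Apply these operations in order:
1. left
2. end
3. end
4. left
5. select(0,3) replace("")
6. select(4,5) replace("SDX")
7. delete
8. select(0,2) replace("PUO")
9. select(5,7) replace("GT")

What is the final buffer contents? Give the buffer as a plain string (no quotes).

Answer: PUOQLGTX

Derivation:
After op 1 (left): buf='RXBSRQLJ' cursor=0
After op 2 (end): buf='RXBSRQLJ' cursor=8
After op 3 (end): buf='RXBSRQLJ' cursor=8
After op 4 (left): buf='RXBSRQLJ' cursor=7
After op 5 (select(0,3) replace("")): buf='SRQLJ' cursor=0
After op 6 (select(4,5) replace("SDX")): buf='SRQLSDX' cursor=7
After op 7 (delete): buf='SRQLSDX' cursor=7
After op 8 (select(0,2) replace("PUO")): buf='PUOQLSDX' cursor=3
After op 9 (select(5,7) replace("GT")): buf='PUOQLGTX' cursor=7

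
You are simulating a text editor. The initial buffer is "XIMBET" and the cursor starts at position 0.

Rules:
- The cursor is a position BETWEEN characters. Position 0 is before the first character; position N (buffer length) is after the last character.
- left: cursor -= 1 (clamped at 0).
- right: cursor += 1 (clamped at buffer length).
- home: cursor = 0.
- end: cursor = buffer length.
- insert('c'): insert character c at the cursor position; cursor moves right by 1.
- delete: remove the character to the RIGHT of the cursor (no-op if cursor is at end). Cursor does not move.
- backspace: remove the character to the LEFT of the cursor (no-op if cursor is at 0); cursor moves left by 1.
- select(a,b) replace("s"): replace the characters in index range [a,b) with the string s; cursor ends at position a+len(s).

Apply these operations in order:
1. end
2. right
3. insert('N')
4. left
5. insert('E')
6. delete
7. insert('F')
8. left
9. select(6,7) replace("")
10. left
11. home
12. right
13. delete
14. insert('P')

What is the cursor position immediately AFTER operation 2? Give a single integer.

After op 1 (end): buf='XIMBET' cursor=6
After op 2 (right): buf='XIMBET' cursor=6

Answer: 6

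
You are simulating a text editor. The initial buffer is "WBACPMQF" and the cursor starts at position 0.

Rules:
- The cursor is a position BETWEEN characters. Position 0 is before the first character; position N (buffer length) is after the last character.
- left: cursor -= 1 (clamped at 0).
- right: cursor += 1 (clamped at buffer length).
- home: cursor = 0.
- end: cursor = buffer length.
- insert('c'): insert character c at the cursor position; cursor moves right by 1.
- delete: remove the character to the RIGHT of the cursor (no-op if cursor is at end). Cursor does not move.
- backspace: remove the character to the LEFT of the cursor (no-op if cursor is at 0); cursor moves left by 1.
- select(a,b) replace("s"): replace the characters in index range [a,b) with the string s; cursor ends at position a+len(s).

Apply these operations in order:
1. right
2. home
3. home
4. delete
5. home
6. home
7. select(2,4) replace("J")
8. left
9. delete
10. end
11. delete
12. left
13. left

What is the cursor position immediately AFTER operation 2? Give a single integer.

After op 1 (right): buf='WBACPMQF' cursor=1
After op 2 (home): buf='WBACPMQF' cursor=0

Answer: 0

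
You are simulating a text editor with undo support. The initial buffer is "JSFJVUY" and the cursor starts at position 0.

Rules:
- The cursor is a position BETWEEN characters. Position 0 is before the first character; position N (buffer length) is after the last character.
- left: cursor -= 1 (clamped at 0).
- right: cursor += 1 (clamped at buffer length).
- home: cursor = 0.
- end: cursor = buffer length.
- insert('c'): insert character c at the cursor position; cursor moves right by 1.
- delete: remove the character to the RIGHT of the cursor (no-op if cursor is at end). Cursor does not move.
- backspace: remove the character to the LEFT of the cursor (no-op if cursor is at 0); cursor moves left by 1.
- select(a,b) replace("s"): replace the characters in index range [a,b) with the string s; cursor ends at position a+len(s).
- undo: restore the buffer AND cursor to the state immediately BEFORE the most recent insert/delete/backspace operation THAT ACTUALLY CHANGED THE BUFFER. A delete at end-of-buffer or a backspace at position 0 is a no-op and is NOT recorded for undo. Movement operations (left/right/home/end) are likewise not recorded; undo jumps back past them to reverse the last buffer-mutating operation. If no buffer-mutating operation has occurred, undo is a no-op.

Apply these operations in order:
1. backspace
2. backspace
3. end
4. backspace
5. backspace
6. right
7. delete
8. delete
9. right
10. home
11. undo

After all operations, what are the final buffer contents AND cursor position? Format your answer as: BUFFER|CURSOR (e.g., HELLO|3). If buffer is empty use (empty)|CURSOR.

After op 1 (backspace): buf='JSFJVUY' cursor=0
After op 2 (backspace): buf='JSFJVUY' cursor=0
After op 3 (end): buf='JSFJVUY' cursor=7
After op 4 (backspace): buf='JSFJVU' cursor=6
After op 5 (backspace): buf='JSFJV' cursor=5
After op 6 (right): buf='JSFJV' cursor=5
After op 7 (delete): buf='JSFJV' cursor=5
After op 8 (delete): buf='JSFJV' cursor=5
After op 9 (right): buf='JSFJV' cursor=5
After op 10 (home): buf='JSFJV' cursor=0
After op 11 (undo): buf='JSFJVU' cursor=6

Answer: JSFJVU|6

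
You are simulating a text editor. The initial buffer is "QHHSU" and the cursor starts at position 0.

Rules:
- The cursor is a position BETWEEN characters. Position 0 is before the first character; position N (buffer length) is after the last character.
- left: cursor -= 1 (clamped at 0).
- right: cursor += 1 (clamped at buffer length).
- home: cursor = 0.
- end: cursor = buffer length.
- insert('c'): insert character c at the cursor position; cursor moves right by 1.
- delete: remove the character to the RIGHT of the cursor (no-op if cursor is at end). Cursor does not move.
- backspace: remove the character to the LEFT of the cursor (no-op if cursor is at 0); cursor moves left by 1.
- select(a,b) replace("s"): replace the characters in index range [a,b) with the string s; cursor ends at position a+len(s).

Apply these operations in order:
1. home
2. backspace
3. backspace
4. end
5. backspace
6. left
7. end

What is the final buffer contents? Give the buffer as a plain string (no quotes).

Answer: QHHS

Derivation:
After op 1 (home): buf='QHHSU' cursor=0
After op 2 (backspace): buf='QHHSU' cursor=0
After op 3 (backspace): buf='QHHSU' cursor=0
After op 4 (end): buf='QHHSU' cursor=5
After op 5 (backspace): buf='QHHS' cursor=4
After op 6 (left): buf='QHHS' cursor=3
After op 7 (end): buf='QHHS' cursor=4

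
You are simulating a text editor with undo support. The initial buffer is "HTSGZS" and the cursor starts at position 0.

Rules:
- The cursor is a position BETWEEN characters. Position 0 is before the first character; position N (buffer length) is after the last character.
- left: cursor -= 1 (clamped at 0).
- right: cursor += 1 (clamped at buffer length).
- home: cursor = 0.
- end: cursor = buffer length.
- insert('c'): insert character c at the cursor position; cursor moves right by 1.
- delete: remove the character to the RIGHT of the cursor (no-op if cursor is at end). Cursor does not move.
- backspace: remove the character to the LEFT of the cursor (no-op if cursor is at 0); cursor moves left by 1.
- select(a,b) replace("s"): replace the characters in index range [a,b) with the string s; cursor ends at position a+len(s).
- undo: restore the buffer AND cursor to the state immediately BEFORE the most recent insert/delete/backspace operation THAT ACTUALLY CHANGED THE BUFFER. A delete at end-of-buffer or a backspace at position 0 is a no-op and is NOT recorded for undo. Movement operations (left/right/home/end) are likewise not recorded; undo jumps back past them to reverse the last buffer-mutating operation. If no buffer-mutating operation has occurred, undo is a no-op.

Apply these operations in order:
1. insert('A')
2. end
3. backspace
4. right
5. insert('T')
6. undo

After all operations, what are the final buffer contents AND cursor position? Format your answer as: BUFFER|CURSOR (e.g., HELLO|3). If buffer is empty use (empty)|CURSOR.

After op 1 (insert('A')): buf='AHTSGZS' cursor=1
After op 2 (end): buf='AHTSGZS' cursor=7
After op 3 (backspace): buf='AHTSGZ' cursor=6
After op 4 (right): buf='AHTSGZ' cursor=6
After op 5 (insert('T')): buf='AHTSGZT' cursor=7
After op 6 (undo): buf='AHTSGZ' cursor=6

Answer: AHTSGZ|6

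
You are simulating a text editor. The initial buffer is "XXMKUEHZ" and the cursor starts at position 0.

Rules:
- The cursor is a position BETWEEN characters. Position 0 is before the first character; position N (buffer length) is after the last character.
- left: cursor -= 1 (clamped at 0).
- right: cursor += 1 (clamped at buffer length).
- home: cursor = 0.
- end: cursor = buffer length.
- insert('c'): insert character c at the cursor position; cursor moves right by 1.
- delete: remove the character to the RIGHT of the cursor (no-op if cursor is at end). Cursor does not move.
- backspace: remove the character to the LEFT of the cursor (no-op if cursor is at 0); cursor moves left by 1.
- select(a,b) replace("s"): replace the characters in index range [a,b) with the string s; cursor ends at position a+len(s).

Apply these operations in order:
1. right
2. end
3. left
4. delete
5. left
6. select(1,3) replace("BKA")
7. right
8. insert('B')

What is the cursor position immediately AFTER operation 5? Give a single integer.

Answer: 6

Derivation:
After op 1 (right): buf='XXMKUEHZ' cursor=1
After op 2 (end): buf='XXMKUEHZ' cursor=8
After op 3 (left): buf='XXMKUEHZ' cursor=7
After op 4 (delete): buf='XXMKUEH' cursor=7
After op 5 (left): buf='XXMKUEH' cursor=6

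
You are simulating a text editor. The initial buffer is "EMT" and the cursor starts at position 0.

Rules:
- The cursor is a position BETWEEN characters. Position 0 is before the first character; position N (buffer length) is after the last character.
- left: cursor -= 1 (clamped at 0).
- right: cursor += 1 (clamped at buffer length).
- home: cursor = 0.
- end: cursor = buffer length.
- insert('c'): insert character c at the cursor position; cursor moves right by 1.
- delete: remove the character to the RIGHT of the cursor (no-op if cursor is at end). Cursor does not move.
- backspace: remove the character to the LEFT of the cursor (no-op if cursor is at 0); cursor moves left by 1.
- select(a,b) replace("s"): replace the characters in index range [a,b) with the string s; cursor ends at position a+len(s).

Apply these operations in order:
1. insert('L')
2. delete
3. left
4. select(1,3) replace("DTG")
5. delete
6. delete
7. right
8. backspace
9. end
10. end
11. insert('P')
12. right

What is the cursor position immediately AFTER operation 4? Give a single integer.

Answer: 4

Derivation:
After op 1 (insert('L')): buf='LEMT' cursor=1
After op 2 (delete): buf='LMT' cursor=1
After op 3 (left): buf='LMT' cursor=0
After op 4 (select(1,3) replace("DTG")): buf='LDTG' cursor=4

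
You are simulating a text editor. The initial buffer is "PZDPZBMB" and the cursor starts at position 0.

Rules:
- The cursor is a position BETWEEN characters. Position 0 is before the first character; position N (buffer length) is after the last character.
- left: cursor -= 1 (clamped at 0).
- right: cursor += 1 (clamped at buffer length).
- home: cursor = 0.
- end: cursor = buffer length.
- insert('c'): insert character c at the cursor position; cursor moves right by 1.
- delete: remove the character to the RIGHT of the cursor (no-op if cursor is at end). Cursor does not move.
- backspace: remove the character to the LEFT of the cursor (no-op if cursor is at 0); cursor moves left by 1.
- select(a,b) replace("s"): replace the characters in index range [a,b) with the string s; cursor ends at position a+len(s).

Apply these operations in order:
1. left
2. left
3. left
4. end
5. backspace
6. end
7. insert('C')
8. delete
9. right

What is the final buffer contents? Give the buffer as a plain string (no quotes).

After op 1 (left): buf='PZDPZBMB' cursor=0
After op 2 (left): buf='PZDPZBMB' cursor=0
After op 3 (left): buf='PZDPZBMB' cursor=0
After op 4 (end): buf='PZDPZBMB' cursor=8
After op 5 (backspace): buf='PZDPZBM' cursor=7
After op 6 (end): buf='PZDPZBM' cursor=7
After op 7 (insert('C')): buf='PZDPZBMC' cursor=8
After op 8 (delete): buf='PZDPZBMC' cursor=8
After op 9 (right): buf='PZDPZBMC' cursor=8

Answer: PZDPZBMC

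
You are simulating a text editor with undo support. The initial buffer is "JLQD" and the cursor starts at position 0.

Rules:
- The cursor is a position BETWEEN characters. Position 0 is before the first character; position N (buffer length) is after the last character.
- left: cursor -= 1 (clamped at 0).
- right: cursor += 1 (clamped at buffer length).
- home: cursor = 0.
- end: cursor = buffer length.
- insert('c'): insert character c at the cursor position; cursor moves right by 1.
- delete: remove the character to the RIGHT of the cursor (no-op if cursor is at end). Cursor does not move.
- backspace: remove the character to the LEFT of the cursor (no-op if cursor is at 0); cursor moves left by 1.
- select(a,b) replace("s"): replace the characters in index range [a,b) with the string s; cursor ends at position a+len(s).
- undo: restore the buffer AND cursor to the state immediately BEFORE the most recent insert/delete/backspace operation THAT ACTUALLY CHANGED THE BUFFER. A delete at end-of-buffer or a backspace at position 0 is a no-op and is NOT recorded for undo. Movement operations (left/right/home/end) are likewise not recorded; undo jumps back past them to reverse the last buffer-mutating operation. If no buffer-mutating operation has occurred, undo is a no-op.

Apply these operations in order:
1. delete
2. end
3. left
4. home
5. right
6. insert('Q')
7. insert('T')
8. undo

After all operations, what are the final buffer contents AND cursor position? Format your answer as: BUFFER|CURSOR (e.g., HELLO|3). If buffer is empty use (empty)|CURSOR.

After op 1 (delete): buf='LQD' cursor=0
After op 2 (end): buf='LQD' cursor=3
After op 3 (left): buf='LQD' cursor=2
After op 4 (home): buf='LQD' cursor=0
After op 5 (right): buf='LQD' cursor=1
After op 6 (insert('Q')): buf='LQQD' cursor=2
After op 7 (insert('T')): buf='LQTQD' cursor=3
After op 8 (undo): buf='LQQD' cursor=2

Answer: LQQD|2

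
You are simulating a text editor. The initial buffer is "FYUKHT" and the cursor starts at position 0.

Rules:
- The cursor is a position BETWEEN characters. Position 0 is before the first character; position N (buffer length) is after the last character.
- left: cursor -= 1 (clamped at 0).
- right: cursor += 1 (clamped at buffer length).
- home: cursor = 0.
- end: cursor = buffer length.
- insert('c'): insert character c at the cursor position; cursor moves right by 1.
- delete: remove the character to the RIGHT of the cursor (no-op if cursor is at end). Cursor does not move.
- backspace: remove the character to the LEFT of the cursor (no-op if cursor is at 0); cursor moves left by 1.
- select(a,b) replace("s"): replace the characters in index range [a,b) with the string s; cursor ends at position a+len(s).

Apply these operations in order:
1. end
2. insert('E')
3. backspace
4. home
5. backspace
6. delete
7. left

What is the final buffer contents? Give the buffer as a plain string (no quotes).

After op 1 (end): buf='FYUKHT' cursor=6
After op 2 (insert('E')): buf='FYUKHTE' cursor=7
After op 3 (backspace): buf='FYUKHT' cursor=6
After op 4 (home): buf='FYUKHT' cursor=0
After op 5 (backspace): buf='FYUKHT' cursor=0
After op 6 (delete): buf='YUKHT' cursor=0
After op 7 (left): buf='YUKHT' cursor=0

Answer: YUKHT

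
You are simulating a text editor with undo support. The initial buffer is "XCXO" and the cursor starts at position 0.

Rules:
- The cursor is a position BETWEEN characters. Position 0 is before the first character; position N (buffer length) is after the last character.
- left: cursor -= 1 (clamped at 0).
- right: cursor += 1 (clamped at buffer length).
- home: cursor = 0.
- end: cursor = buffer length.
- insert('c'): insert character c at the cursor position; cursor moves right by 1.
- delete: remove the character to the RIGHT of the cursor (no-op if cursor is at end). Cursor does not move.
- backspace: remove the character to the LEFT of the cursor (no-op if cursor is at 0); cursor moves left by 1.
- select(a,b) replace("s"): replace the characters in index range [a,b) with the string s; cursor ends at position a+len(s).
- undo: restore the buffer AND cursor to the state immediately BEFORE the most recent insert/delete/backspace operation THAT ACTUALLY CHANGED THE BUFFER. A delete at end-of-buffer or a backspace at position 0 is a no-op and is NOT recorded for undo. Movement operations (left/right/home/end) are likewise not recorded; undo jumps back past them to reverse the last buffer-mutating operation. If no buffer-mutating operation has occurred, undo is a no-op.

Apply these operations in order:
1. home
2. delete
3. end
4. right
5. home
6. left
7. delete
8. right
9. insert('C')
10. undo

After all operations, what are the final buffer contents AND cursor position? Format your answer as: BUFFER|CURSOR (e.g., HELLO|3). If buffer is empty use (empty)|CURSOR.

Answer: XO|1

Derivation:
After op 1 (home): buf='XCXO' cursor=0
After op 2 (delete): buf='CXO' cursor=0
After op 3 (end): buf='CXO' cursor=3
After op 4 (right): buf='CXO' cursor=3
After op 5 (home): buf='CXO' cursor=0
After op 6 (left): buf='CXO' cursor=0
After op 7 (delete): buf='XO' cursor=0
After op 8 (right): buf='XO' cursor=1
After op 9 (insert('C')): buf='XCO' cursor=2
After op 10 (undo): buf='XO' cursor=1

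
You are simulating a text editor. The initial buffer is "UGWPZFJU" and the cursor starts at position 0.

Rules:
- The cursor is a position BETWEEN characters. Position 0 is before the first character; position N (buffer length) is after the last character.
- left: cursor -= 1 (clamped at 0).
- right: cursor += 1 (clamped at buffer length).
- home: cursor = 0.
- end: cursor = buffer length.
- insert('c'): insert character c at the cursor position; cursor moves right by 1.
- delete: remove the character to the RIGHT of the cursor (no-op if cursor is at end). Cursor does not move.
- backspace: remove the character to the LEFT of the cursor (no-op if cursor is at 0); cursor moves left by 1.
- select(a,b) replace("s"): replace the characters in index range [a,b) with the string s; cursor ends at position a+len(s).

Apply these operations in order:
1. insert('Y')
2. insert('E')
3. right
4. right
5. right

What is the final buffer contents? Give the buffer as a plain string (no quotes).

Answer: YEUGWPZFJU

Derivation:
After op 1 (insert('Y')): buf='YUGWPZFJU' cursor=1
After op 2 (insert('E')): buf='YEUGWPZFJU' cursor=2
After op 3 (right): buf='YEUGWPZFJU' cursor=3
After op 4 (right): buf='YEUGWPZFJU' cursor=4
After op 5 (right): buf='YEUGWPZFJU' cursor=5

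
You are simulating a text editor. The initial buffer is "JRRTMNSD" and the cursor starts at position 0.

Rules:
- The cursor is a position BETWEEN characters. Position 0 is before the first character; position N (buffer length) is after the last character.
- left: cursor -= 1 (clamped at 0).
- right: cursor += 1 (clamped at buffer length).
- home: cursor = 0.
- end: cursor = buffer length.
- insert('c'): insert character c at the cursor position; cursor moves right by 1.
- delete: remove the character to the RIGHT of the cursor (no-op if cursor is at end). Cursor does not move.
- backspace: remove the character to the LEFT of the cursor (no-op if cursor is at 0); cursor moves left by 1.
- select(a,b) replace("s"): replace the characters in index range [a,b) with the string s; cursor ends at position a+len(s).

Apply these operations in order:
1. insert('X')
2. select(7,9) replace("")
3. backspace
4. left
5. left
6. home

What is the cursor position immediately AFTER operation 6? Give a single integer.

Answer: 0

Derivation:
After op 1 (insert('X')): buf='XJRRTMNSD' cursor=1
After op 2 (select(7,9) replace("")): buf='XJRRTMN' cursor=7
After op 3 (backspace): buf='XJRRTM' cursor=6
After op 4 (left): buf='XJRRTM' cursor=5
After op 5 (left): buf='XJRRTM' cursor=4
After op 6 (home): buf='XJRRTM' cursor=0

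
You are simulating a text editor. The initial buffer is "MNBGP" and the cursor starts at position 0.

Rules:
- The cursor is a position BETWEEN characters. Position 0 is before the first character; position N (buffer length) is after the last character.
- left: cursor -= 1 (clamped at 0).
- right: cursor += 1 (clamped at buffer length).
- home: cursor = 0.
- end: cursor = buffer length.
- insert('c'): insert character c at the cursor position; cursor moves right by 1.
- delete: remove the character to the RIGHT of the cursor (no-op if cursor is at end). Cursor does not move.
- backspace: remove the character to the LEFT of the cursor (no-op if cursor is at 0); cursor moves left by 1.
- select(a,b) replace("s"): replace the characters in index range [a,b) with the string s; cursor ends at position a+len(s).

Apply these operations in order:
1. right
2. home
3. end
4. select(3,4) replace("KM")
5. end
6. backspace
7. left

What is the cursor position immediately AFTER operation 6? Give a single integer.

Answer: 5

Derivation:
After op 1 (right): buf='MNBGP' cursor=1
After op 2 (home): buf='MNBGP' cursor=0
After op 3 (end): buf='MNBGP' cursor=5
After op 4 (select(3,4) replace("KM")): buf='MNBKMP' cursor=5
After op 5 (end): buf='MNBKMP' cursor=6
After op 6 (backspace): buf='MNBKM' cursor=5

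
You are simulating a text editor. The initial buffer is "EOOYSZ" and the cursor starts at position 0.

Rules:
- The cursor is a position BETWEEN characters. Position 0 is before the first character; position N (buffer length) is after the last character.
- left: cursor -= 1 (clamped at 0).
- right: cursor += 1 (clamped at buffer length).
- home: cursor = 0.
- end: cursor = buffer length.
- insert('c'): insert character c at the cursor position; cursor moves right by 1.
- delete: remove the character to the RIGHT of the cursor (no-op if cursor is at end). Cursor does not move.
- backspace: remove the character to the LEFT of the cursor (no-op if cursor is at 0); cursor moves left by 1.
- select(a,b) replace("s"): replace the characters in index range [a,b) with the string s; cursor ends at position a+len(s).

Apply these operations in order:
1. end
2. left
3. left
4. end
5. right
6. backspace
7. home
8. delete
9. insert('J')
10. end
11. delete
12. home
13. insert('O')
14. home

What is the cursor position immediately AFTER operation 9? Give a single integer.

After op 1 (end): buf='EOOYSZ' cursor=6
After op 2 (left): buf='EOOYSZ' cursor=5
After op 3 (left): buf='EOOYSZ' cursor=4
After op 4 (end): buf='EOOYSZ' cursor=6
After op 5 (right): buf='EOOYSZ' cursor=6
After op 6 (backspace): buf='EOOYS' cursor=5
After op 7 (home): buf='EOOYS' cursor=0
After op 8 (delete): buf='OOYS' cursor=0
After op 9 (insert('J')): buf='JOOYS' cursor=1

Answer: 1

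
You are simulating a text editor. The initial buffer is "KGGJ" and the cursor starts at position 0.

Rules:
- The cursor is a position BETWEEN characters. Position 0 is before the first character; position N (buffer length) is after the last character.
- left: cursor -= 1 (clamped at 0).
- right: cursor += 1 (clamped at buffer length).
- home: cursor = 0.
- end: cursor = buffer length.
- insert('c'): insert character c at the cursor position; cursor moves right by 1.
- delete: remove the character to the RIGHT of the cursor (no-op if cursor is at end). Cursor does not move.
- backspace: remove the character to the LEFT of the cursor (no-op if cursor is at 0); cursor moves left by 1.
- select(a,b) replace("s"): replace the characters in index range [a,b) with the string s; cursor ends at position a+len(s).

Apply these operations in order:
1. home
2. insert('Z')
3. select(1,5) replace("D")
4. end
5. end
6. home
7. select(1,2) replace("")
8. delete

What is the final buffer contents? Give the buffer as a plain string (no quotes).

After op 1 (home): buf='KGGJ' cursor=0
After op 2 (insert('Z')): buf='ZKGGJ' cursor=1
After op 3 (select(1,5) replace("D")): buf='ZD' cursor=2
After op 4 (end): buf='ZD' cursor=2
After op 5 (end): buf='ZD' cursor=2
After op 6 (home): buf='ZD' cursor=0
After op 7 (select(1,2) replace("")): buf='Z' cursor=1
After op 8 (delete): buf='Z' cursor=1

Answer: Z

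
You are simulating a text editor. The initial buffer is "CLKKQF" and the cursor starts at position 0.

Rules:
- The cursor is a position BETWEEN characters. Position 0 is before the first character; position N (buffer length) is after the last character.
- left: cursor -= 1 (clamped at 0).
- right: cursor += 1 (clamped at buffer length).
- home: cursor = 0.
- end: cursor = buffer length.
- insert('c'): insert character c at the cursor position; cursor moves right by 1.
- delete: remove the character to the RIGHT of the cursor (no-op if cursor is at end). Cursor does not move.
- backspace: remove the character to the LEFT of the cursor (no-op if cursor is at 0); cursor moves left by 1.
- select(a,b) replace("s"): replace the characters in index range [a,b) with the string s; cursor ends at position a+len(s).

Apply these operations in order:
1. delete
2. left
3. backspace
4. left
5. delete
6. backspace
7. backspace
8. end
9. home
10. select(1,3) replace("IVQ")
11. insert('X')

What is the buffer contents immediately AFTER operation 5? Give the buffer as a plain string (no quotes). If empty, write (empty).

Answer: KKQF

Derivation:
After op 1 (delete): buf='LKKQF' cursor=0
After op 2 (left): buf='LKKQF' cursor=0
After op 3 (backspace): buf='LKKQF' cursor=0
After op 4 (left): buf='LKKQF' cursor=0
After op 5 (delete): buf='KKQF' cursor=0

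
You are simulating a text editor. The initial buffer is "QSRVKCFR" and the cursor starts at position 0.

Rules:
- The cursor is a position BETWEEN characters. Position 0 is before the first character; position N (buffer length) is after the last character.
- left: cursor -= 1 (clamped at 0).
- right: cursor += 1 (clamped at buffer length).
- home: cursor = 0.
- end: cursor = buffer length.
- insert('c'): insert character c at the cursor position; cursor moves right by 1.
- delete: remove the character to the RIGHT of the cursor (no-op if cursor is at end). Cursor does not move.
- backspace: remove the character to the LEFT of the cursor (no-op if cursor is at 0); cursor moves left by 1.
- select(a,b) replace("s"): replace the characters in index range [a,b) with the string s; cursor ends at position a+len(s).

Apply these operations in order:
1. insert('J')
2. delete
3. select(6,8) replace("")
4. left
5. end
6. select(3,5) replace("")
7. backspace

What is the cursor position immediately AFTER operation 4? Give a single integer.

After op 1 (insert('J')): buf='JQSRVKCFR' cursor=1
After op 2 (delete): buf='JSRVKCFR' cursor=1
After op 3 (select(6,8) replace("")): buf='JSRVKC' cursor=6
After op 4 (left): buf='JSRVKC' cursor=5

Answer: 5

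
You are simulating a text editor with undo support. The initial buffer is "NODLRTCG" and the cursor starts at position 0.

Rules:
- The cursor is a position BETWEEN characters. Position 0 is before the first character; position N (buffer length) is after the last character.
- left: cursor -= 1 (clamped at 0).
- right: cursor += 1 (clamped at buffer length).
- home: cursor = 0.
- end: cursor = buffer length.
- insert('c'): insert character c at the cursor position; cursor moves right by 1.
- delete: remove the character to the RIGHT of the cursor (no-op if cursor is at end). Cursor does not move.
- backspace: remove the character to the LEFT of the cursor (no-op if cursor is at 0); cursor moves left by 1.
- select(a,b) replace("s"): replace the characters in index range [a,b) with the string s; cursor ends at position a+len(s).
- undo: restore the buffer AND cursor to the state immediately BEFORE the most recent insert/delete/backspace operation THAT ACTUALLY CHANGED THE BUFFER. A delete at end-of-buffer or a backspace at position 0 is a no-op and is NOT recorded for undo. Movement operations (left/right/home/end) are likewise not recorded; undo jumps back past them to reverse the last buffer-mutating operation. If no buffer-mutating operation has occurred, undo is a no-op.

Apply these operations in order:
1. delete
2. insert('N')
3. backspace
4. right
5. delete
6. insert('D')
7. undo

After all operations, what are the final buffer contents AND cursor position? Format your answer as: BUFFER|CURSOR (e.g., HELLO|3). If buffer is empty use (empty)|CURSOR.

After op 1 (delete): buf='ODLRTCG' cursor=0
After op 2 (insert('N')): buf='NODLRTCG' cursor=1
After op 3 (backspace): buf='ODLRTCG' cursor=0
After op 4 (right): buf='ODLRTCG' cursor=1
After op 5 (delete): buf='OLRTCG' cursor=1
After op 6 (insert('D')): buf='ODLRTCG' cursor=2
After op 7 (undo): buf='OLRTCG' cursor=1

Answer: OLRTCG|1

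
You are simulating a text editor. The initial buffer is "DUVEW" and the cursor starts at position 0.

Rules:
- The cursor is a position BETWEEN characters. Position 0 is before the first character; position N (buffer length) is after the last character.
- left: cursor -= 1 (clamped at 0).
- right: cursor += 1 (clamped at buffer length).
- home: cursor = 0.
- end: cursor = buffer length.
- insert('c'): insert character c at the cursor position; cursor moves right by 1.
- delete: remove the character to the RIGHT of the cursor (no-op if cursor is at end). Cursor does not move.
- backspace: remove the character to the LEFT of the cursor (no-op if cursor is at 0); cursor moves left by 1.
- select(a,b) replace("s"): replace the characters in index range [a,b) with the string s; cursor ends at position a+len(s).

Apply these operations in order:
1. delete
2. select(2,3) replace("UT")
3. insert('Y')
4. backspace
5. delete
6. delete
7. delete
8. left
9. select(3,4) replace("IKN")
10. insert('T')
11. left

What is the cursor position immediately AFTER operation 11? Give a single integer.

After op 1 (delete): buf='UVEW' cursor=0
After op 2 (select(2,3) replace("UT")): buf='UVUTW' cursor=4
After op 3 (insert('Y')): buf='UVUTYW' cursor=5
After op 4 (backspace): buf='UVUTW' cursor=4
After op 5 (delete): buf='UVUT' cursor=4
After op 6 (delete): buf='UVUT' cursor=4
After op 7 (delete): buf='UVUT' cursor=4
After op 8 (left): buf='UVUT' cursor=3
After op 9 (select(3,4) replace("IKN")): buf='UVUIKN' cursor=6
After op 10 (insert('T')): buf='UVUIKNT' cursor=7
After op 11 (left): buf='UVUIKNT' cursor=6

Answer: 6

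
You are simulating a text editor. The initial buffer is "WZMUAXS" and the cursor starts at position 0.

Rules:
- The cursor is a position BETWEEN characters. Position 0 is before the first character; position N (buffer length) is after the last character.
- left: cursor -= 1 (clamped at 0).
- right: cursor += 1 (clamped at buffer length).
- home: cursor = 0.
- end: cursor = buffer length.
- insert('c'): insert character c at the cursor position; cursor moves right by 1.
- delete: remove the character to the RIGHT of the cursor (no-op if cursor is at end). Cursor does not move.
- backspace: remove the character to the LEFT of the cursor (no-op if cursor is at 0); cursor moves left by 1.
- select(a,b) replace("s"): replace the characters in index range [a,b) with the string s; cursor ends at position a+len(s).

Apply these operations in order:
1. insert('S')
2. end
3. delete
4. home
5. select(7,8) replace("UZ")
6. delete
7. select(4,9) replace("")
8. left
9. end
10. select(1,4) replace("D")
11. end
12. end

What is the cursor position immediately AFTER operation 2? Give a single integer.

After op 1 (insert('S')): buf='SWZMUAXS' cursor=1
After op 2 (end): buf='SWZMUAXS' cursor=8

Answer: 8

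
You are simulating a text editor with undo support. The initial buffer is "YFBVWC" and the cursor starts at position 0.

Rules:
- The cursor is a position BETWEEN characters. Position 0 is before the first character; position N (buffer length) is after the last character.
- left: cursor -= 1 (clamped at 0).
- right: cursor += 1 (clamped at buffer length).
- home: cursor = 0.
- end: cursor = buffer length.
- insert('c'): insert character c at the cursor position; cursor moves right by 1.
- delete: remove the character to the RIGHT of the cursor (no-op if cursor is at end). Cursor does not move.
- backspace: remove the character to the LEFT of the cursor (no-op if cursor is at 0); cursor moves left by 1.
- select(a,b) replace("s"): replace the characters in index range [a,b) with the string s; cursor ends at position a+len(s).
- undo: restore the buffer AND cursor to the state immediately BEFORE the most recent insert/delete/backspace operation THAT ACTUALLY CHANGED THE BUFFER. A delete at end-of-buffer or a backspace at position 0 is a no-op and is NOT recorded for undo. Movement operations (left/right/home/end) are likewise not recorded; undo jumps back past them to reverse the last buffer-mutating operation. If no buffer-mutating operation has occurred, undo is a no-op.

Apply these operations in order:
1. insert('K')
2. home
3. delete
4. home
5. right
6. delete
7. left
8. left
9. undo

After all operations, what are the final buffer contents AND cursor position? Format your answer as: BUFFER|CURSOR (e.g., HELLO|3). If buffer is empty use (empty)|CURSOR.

Answer: YFBVWC|1

Derivation:
After op 1 (insert('K')): buf='KYFBVWC' cursor=1
After op 2 (home): buf='KYFBVWC' cursor=0
After op 3 (delete): buf='YFBVWC' cursor=0
After op 4 (home): buf='YFBVWC' cursor=0
After op 5 (right): buf='YFBVWC' cursor=1
After op 6 (delete): buf='YBVWC' cursor=1
After op 7 (left): buf='YBVWC' cursor=0
After op 8 (left): buf='YBVWC' cursor=0
After op 9 (undo): buf='YFBVWC' cursor=1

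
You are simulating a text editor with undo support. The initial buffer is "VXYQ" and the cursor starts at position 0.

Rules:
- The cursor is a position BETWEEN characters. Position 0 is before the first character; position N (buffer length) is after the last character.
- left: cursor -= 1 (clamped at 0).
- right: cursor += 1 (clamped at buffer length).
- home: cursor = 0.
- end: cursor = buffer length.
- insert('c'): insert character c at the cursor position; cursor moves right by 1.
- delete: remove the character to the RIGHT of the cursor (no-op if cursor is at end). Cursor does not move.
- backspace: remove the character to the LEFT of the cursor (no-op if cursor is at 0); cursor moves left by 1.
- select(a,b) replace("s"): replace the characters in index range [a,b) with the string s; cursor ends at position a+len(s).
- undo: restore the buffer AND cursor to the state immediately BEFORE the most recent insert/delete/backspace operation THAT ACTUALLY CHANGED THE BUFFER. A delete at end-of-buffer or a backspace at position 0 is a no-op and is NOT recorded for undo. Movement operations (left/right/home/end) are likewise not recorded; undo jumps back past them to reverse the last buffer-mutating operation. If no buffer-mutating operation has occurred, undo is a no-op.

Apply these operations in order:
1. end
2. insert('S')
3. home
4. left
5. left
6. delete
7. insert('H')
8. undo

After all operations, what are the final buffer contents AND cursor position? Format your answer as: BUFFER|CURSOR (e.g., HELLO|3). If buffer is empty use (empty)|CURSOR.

After op 1 (end): buf='VXYQ' cursor=4
After op 2 (insert('S')): buf='VXYQS' cursor=5
After op 3 (home): buf='VXYQS' cursor=0
After op 4 (left): buf='VXYQS' cursor=0
After op 5 (left): buf='VXYQS' cursor=0
After op 6 (delete): buf='XYQS' cursor=0
After op 7 (insert('H')): buf='HXYQS' cursor=1
After op 8 (undo): buf='XYQS' cursor=0

Answer: XYQS|0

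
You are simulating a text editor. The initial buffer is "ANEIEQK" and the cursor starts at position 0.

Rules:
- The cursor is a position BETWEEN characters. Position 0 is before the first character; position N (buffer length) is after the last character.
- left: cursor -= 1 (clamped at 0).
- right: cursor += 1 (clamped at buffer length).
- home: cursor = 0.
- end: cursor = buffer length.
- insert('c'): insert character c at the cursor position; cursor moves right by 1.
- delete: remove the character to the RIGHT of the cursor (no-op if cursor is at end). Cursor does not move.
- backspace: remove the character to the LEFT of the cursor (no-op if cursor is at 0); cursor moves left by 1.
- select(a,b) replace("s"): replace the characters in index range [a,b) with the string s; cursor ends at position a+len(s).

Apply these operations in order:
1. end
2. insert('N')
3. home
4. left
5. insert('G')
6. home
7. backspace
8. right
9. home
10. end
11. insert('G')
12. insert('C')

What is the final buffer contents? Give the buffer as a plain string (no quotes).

After op 1 (end): buf='ANEIEQK' cursor=7
After op 2 (insert('N')): buf='ANEIEQKN' cursor=8
After op 3 (home): buf='ANEIEQKN' cursor=0
After op 4 (left): buf='ANEIEQKN' cursor=0
After op 5 (insert('G')): buf='GANEIEQKN' cursor=1
After op 6 (home): buf='GANEIEQKN' cursor=0
After op 7 (backspace): buf='GANEIEQKN' cursor=0
After op 8 (right): buf='GANEIEQKN' cursor=1
After op 9 (home): buf='GANEIEQKN' cursor=0
After op 10 (end): buf='GANEIEQKN' cursor=9
After op 11 (insert('G')): buf='GANEIEQKNG' cursor=10
After op 12 (insert('C')): buf='GANEIEQKNGC' cursor=11

Answer: GANEIEQKNGC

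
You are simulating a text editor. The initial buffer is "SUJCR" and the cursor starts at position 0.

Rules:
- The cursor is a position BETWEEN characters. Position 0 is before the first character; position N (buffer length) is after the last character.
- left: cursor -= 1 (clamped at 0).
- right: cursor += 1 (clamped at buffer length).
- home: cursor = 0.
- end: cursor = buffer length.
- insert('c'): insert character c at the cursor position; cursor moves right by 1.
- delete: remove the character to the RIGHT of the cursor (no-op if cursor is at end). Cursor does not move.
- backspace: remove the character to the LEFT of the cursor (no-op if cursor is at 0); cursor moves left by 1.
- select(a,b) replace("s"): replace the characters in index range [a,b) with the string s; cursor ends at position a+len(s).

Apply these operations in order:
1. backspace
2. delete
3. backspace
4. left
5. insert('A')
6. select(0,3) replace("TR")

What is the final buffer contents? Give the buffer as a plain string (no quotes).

Answer: TRCR

Derivation:
After op 1 (backspace): buf='SUJCR' cursor=0
After op 2 (delete): buf='UJCR' cursor=0
After op 3 (backspace): buf='UJCR' cursor=0
After op 4 (left): buf='UJCR' cursor=0
After op 5 (insert('A')): buf='AUJCR' cursor=1
After op 6 (select(0,3) replace("TR")): buf='TRCR' cursor=2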